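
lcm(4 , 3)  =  12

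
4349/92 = 47 + 25/92= 47.27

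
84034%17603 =13622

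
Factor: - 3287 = - 19^1*173^1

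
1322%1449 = 1322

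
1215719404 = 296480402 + 919239002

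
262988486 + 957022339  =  1220010825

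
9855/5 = 1971 = 1971.00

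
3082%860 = 502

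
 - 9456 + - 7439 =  - 16895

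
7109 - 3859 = 3250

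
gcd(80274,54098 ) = 2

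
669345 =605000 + 64345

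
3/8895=1/2965 = 0.00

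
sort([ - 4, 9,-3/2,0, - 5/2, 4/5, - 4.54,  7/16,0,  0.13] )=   [ - 4.54, - 4, - 5/2, - 3/2, 0  ,  0,0.13, 7/16, 4/5,9] 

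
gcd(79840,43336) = 8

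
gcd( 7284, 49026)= 6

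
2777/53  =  52+21/53 = 52.40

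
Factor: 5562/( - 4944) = - 9/8= - 2^( - 3)*3^2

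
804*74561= 59947044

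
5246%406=374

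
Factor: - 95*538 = -2^1 * 5^1*19^1 * 269^1 = - 51110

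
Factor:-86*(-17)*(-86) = -125732 = -2^2 * 17^1*43^2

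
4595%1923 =749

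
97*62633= 6075401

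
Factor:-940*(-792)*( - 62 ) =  - 2^6*3^2*5^1*11^1  *  31^1 * 47^1  =  -46157760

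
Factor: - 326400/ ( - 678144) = 425/883 = 5^2 *17^1*883^( - 1) 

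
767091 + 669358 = 1436449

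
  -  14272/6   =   - 7136/3 = - 2378.67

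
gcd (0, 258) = 258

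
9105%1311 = 1239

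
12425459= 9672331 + 2753128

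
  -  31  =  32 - 63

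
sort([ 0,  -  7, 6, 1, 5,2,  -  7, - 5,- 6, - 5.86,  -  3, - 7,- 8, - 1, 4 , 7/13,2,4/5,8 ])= [-8, - 7, -7,  -  7,  -  6,  -  5.86, - 5, - 3, - 1, 0,  7/13, 4/5, 1, 2,2, 4, 5, 6,8] 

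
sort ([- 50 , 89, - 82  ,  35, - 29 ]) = [-82,- 50 ,-29, 35,89]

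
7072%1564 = 816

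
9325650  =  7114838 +2210812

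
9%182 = 9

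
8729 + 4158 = 12887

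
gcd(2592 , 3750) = 6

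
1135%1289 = 1135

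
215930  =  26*8305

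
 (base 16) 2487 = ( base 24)g5f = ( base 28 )bpr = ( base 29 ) B3D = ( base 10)9351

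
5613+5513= 11126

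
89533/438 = 89533/438=204.41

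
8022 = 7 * 1146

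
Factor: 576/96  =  6 = 2^1 * 3^1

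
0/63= 0 = 0.00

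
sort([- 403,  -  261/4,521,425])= [ -403,  -  261/4, 425, 521]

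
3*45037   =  135111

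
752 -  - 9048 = 9800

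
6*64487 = 386922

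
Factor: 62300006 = 2^1*233^1*133691^1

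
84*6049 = 508116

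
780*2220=1731600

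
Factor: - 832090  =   - 2^1 * 5^1*7^1*11887^1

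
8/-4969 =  - 8/4969 = - 0.00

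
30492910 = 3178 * 9595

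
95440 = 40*2386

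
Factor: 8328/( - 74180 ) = - 2^1*3^1*5^ ( - 1)*347^1*3709^ (-1) = - 2082/18545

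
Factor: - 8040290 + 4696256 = - 2^1*3^1*557339^1 = -  3344034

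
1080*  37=39960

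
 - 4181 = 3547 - 7728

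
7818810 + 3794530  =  11613340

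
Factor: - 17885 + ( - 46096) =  - 63981=- 3^2*7109^1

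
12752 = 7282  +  5470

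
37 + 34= 71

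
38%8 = 6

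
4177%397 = 207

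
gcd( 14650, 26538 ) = 2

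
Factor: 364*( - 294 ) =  - 2^3*3^1 * 7^3*13^1 = - 107016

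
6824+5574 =12398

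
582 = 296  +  286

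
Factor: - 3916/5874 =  - 2^1*3^( - 1) =- 2/3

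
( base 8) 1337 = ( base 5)10420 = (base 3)1000020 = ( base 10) 735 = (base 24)16F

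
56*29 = 1624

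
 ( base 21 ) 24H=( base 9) 1312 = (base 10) 983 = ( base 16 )3d7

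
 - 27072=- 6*4512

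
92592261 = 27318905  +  65273356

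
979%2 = 1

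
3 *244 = 732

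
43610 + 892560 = 936170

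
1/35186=1/35186  =  0.00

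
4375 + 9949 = 14324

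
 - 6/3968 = -3/1984=-  0.00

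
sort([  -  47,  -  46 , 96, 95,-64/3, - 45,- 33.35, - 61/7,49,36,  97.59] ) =[-47, - 46, -45,-33.35, - 64/3,- 61/7 , 36,49, 95, 96, 97.59 ] 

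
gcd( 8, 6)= 2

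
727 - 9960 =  - 9233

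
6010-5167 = 843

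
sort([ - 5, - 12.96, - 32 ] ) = [ - 32, - 12.96,- 5 ]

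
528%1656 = 528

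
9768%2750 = 1518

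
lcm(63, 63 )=63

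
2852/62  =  46 = 46.00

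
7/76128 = 7/76128 = 0.00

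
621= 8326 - 7705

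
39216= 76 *516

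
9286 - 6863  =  2423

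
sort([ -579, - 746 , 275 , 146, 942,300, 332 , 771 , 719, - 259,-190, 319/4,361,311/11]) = [ - 746, - 579, - 259 ,  -  190 , 311/11, 319/4,146,275, 300,332, 361,719,771, 942] 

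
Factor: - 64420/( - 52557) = 2^2*3^ ( - 1 )*5^1* 3221^1*17519^(  -  1)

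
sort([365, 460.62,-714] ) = [ -714, 365, 460.62]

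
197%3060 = 197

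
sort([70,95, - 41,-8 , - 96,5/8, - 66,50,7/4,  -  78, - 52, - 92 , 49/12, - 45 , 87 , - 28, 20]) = [ - 96,  -  92, - 78, - 66  ,-52, - 45, - 41, - 28, - 8,  5/8 , 7/4,49/12,20,  50, 70, 87 , 95]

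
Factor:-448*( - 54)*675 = 2^7*3^6*5^2*7^1 = 16329600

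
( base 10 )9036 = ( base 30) A16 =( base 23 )H1K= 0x234C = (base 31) 9CF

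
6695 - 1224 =5471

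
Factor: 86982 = 2^1*3^1 * 7^1*19^1*109^1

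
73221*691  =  50595711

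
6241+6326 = 12567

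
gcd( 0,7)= 7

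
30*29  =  870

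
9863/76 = 129 + 59/76 = 129.78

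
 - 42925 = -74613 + 31688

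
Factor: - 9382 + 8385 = -997 = -997^1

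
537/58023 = 179/19341 = 0.01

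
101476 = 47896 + 53580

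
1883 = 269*7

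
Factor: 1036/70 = 2^1*5^ ( - 1) * 37^1 =74/5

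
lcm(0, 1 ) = 0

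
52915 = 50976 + 1939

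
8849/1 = 8849 = 8849.00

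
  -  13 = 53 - 66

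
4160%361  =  189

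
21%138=21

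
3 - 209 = -206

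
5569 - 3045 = 2524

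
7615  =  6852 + 763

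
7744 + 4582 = 12326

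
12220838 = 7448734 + 4772104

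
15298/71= 15298/71 = 215.46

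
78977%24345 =5942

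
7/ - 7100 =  - 1+7093/7100 = -0.00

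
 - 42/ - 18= 2 + 1/3 = 2.33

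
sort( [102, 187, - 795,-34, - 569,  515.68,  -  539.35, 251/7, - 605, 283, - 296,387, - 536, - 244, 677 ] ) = [ - 795, - 605, - 569, - 539.35,-536, - 296, - 244, - 34, 251/7, 102, 187, 283,387,515.68,677]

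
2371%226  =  111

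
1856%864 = 128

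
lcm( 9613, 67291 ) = 67291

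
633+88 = 721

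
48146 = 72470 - 24324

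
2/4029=2/4029 =0.00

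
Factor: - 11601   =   - 3^2*1289^1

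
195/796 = 195/796 = 0.24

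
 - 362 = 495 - 857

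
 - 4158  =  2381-6539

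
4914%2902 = 2012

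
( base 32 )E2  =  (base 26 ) h8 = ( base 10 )450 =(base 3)121200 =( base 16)1C2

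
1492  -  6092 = -4600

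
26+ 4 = 30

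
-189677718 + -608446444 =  - 798124162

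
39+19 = 58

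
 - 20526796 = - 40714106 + 20187310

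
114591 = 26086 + 88505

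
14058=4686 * 3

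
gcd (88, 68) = 4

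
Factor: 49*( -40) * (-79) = 154840= 2^3*5^1*7^2*79^1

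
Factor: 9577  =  61^1*157^1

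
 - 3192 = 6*(  -  532) 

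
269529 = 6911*39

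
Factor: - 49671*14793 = - 734783103=- 3^3*4931^1*5519^1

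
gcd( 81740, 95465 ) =305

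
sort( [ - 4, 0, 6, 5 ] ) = [- 4  ,  0, 5, 6]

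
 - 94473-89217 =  - 183690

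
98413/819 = 120 + 19/117 = 120.16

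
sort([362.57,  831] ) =[362.57, 831 ] 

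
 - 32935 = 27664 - 60599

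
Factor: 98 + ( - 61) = 37^1 = 37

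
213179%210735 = 2444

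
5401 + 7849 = 13250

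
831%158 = 41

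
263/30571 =263/30571 = 0.01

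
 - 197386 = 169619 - 367005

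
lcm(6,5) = 30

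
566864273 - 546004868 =20859405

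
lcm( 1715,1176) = 41160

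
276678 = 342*809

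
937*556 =520972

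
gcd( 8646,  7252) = 2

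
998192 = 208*4799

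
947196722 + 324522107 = 1271718829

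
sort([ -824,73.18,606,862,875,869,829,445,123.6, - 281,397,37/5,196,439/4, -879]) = [ - 879,-824, - 281, 37/5,73.18,  439/4,123.6 , 196,397,445,  606,829,862,869,  875] 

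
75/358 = 75/358 = 0.21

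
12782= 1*12782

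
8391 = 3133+5258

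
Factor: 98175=3^1*5^2*7^1*11^1*17^1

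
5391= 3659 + 1732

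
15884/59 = 15884/59=   269.22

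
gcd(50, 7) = 1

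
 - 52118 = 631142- 683260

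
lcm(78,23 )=1794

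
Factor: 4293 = 3^4*53^1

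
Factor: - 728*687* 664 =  - 332090304 = - 2^6*3^1*7^1*13^1*83^1*229^1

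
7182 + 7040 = 14222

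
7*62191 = 435337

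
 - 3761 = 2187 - 5948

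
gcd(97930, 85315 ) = 5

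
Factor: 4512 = 2^5 * 3^1*47^1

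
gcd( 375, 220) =5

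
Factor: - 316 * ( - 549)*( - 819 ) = -142083396 = - 2^2*3^4*7^1*13^1*61^1 *79^1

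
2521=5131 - 2610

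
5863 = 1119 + 4744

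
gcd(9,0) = 9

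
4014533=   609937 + 3404596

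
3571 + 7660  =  11231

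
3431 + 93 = 3524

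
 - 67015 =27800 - 94815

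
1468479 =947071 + 521408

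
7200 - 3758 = 3442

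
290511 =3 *96837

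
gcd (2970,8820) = 90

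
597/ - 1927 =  - 1 + 1330/1927 = -  0.31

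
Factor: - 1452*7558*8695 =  - 95420808120 = - 2^3  *  3^1*5^1*11^2*37^1 * 47^1 *3779^1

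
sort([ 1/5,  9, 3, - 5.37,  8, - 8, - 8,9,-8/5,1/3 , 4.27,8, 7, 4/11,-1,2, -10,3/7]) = [ - 10, - 8,-8, - 5.37,  -  8/5,-1,1/5,1/3 , 4/11,3/7,2,3, 4.27, 7,8, 8,9, 9 ]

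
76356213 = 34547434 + 41808779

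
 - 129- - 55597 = 55468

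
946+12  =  958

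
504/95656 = 63/11957 = 0.01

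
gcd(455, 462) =7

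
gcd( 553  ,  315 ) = 7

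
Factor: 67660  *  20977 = 1419303820 = 2^2 * 5^1*11^1*17^1*199^1*1907^1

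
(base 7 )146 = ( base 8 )123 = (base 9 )102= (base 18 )4b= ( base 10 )83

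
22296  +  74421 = 96717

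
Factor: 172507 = 172507^1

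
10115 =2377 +7738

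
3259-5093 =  - 1834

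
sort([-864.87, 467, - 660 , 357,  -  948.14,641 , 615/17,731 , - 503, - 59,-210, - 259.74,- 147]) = [ -948.14 , - 864.87,  -  660, - 503, -259.74, -210,-147,  -  59,  615/17,357, 467, 641,731]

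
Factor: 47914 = 2^1*23957^1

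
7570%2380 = 430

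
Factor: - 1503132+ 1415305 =- 71^1*1237^1 =- 87827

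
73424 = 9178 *8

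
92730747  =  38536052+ 54194695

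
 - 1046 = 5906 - 6952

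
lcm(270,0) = 0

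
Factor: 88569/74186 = 2^(-1)*3^2*7^(  -  2)*13^1 = 117/98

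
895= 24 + 871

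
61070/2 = 30535=30535.00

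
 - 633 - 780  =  -1413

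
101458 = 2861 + 98597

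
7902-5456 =2446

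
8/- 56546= -1+28269/28273 = -0.00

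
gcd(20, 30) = 10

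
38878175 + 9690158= 48568333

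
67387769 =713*94513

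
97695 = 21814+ 75881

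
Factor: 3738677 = 239^1 *15643^1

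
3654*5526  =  20192004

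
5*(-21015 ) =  - 105075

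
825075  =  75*11001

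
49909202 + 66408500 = 116317702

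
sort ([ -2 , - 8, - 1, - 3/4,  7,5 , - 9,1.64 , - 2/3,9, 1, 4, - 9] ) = [ - 9, - 9, - 8, - 2, - 1,- 3/4, - 2/3,1, 1.64, 4,5,7,9]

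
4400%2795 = 1605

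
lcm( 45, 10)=90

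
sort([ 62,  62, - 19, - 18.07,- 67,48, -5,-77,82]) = [ - 77,- 67, - 19, - 18.07,  -  5,48,62,62,82 ]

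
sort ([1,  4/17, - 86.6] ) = [  -  86.6, 4/17,1]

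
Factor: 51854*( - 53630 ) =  - 2780930020 = - 2^2*5^1*11^1*31^1 * 173^1*2357^1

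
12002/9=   12002/9 =1333.56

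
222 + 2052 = 2274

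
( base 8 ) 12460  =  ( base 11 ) 4091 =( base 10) 5424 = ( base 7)21546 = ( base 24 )9a0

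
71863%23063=2674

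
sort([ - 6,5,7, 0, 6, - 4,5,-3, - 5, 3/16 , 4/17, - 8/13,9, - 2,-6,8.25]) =[-6, - 6, - 5, - 4, - 3, - 2, - 8/13,  0, 3/16, 4/17, 5,5,6,7,  8.25,9]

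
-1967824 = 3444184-5412008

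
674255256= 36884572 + 637370684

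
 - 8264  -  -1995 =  - 6269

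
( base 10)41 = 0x29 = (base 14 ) 2D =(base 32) 19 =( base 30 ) 1B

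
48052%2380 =452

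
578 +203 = 781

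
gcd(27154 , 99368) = 2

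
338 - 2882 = - 2544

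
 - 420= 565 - 985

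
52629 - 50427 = 2202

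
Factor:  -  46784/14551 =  - 2^6*17^1*43^1*14551^ (-1 )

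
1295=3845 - 2550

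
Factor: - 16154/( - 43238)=8077/21619 = 13^( - 1 )*41^1*197^1*1663^( - 1)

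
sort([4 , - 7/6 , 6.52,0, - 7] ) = [ - 7,- 7/6,  0,4,  6.52 ] 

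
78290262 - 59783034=18507228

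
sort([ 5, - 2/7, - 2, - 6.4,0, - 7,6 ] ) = [ - 7, - 6.4, - 2, - 2/7, 0 , 5,6]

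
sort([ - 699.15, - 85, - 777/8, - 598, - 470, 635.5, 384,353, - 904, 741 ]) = [ - 904,-699.15, - 598, - 470, - 777/8, - 85,353,384,  635.5,741 ] 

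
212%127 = 85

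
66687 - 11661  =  55026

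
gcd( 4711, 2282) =7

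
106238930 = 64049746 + 42189184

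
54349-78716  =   - 24367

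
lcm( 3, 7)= 21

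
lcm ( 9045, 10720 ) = 289440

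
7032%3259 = 514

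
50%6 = 2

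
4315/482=8 + 459/482=8.95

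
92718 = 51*1818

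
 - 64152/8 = -8019 = - 8019.00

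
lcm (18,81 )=162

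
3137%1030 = 47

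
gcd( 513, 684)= 171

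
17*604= 10268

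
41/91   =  41/91 = 0.45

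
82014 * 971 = 79635594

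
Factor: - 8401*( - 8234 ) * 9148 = 2^3 * 23^1*31^1 * 179^1*271^1 * 2287^1 = 632802233432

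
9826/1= 9826 = 9826.00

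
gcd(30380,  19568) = 4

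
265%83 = 16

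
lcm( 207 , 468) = 10764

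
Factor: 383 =383^1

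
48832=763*64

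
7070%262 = 258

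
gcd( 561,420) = 3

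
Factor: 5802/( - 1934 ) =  - 3=- 3^1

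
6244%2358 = 1528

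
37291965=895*41667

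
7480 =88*85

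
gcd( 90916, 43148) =28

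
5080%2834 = 2246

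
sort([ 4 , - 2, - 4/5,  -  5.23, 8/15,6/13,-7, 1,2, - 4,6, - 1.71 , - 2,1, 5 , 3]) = [ - 7, - 5.23,-4, - 2, - 2,-1.71, - 4/5,6/13,8/15,1,1,2, 3,4, 5,6 ]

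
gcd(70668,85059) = 117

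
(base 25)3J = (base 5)334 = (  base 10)94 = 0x5E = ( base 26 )3g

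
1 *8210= 8210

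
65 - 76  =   - 11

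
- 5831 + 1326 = -4505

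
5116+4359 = 9475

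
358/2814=179/1407=0.13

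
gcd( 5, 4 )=1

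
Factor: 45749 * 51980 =2378033020  =  2^2*5^1*11^1*23^1*113^1*4159^1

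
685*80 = 54800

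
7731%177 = 120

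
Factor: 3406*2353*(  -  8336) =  -2^5*13^2  *131^1*181^1*521^1  =  - 66807354848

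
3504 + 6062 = 9566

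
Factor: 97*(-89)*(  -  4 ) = 34532 = 2^2*89^1 *97^1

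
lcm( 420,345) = 9660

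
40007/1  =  40007 = 40007.00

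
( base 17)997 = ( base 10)2761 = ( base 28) 3eh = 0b101011001001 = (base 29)386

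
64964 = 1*64964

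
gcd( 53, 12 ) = 1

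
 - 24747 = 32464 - 57211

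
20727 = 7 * 2961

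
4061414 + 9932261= 13993675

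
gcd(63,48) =3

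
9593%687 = 662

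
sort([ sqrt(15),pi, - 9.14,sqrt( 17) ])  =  [ - 9.14,pi,  sqrt( 15),sqrt( 17 ) ]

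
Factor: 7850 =2^1*5^2*157^1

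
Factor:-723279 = - 3^1*241093^1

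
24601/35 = 24601/35 = 702.89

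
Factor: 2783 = 11^2*23^1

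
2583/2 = 1291 + 1/2 = 1291.50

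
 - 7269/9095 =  - 1+ 1826/9095 = - 0.80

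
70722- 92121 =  - 21399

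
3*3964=11892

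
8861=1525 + 7336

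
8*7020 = 56160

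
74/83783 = 74/83783 = 0.00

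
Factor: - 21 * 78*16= - 26208 = - 2^5*3^2*7^1*13^1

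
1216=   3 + 1213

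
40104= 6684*6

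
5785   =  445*13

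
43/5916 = 43/5916   =  0.01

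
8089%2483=640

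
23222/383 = 23222/383 = 60.63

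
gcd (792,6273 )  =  9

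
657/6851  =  657/6851 = 0.10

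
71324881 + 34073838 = 105398719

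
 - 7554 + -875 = -8429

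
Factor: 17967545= 5^1 * 3593509^1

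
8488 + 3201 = 11689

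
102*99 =10098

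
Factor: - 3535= - 5^1*7^1 * 101^1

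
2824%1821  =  1003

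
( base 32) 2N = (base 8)127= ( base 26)39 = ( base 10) 87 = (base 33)2l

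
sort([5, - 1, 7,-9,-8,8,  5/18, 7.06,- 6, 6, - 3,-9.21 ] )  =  [ - 9.21,-9, - 8, - 6,-3,-1, 5/18,5,  6, 7,  7.06, 8] 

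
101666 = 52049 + 49617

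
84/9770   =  42/4885 =0.01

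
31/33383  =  31/33383 = 0.00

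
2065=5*413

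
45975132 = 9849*4668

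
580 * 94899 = 55041420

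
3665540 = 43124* 85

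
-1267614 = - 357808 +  - 909806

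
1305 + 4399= 5704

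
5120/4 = 1280 = 1280.00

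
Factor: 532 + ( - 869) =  - 337^1 =- 337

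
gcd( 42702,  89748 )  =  6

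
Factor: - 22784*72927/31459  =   - 2^8*3^3*37^1*73^1*89^1 * 163^ (-1)*193^(-1)=-1661568768/31459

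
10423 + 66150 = 76573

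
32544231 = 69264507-36720276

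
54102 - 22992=31110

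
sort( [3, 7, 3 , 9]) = [3,3,  7,9]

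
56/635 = 56/635= 0.09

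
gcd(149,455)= 1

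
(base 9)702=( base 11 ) 478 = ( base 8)1071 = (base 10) 569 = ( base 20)189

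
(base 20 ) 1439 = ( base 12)5719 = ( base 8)22705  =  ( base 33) 8t0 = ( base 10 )9669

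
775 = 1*775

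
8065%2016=1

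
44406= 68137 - 23731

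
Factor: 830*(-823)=-683090 = - 2^1*5^1*83^1* 823^1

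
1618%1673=1618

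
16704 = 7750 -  - 8954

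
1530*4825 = 7382250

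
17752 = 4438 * 4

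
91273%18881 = 15749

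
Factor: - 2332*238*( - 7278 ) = 4039406448 = 2^4 * 3^1*7^1*11^1*17^1 *53^1*1213^1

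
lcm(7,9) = 63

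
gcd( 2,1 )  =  1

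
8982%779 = 413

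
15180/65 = 233 + 7/13  =  233.54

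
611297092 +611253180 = 1222550272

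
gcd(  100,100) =100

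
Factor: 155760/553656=110/391 = 2^1*5^1*11^1*17^( - 1) * 23^( - 1 )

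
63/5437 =63/5437 =0.01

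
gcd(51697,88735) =1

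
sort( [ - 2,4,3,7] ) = [ -2,3,  4, 7] 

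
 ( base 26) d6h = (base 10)8961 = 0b10001100000001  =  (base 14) 33a1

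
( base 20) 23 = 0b101011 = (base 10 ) 43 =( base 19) 25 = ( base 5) 133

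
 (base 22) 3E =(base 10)80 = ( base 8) 120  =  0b1010000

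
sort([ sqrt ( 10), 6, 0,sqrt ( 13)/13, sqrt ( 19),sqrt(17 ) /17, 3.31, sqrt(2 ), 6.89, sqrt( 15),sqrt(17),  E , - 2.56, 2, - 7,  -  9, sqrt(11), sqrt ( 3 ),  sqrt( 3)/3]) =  [ -9, - 7, - 2.56 , 0, sqrt( 17)/17, sqrt( 13)/13, sqrt( 3 ) /3, sqrt(2), sqrt ( 3 ) , 2, E, sqrt ( 10), 3.31,sqrt ( 11 ),sqrt(15 ),sqrt( 17 ),sqrt ( 19), 6,6.89] 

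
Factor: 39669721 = 7^1*13^1*17^1*25643^1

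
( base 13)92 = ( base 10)119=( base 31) 3q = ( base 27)4b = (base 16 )77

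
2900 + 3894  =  6794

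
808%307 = 194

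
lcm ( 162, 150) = 4050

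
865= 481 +384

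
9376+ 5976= 15352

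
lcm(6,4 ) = 12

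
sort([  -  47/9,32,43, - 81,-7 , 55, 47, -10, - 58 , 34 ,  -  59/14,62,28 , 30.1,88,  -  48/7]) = [  -  81, - 58, - 10,-7, -48/7  ,  -  47/9, - 59/14,28,30.1, 32,34,43,47,  55,62, 88]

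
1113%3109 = 1113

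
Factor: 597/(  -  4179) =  - 7^(- 1) = -1/7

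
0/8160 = 0 = 0.00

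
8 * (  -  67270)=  - 538160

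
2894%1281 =332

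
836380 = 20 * 41819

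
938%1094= 938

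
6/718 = 3/359 = 0.01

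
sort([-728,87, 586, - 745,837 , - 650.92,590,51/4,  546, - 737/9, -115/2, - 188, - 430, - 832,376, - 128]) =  [ - 832, - 745, - 728, - 650.92, - 430, - 188,  -  128, - 737/9,  -  115/2,51/4, 87, 376, 546,586,590, 837] 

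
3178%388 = 74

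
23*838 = 19274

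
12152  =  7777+4375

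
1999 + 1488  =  3487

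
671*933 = 626043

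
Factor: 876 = 2^2*3^1* 73^1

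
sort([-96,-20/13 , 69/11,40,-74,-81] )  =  [-96, - 81,-74, - 20/13,  69/11,40 ] 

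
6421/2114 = 6421/2114=3.04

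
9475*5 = 47375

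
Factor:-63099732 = -2^2*3^1*  547^1* 9613^1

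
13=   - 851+864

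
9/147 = 3/49  =  0.06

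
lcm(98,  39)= 3822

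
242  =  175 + 67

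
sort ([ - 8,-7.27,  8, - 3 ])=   [ - 8, - 7.27, - 3, 8]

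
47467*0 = 0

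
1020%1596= 1020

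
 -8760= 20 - 8780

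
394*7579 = 2986126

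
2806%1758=1048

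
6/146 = 3/73 =0.04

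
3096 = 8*387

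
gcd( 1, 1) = 1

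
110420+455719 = 566139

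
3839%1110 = 509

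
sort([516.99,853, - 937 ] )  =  [-937, 516.99,  853 ]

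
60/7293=20/2431 = 0.01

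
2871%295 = 216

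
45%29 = 16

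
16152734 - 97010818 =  - 80858084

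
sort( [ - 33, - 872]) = [ - 872,  -  33]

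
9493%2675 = 1468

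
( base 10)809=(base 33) oh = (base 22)1eh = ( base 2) 1100101001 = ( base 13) 4A3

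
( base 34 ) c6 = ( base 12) 2A6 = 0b110011110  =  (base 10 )414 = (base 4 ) 12132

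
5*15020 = 75100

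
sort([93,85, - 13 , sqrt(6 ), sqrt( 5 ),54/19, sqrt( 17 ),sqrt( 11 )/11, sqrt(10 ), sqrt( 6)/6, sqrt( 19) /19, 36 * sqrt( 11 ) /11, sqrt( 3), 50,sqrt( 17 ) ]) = [ - 13, sqrt( 19 ) /19, sqrt (11 )/11 , sqrt(6)/6, sqrt( 3), sqrt (5 ), sqrt( 6 ),  54/19, sqrt ( 10 ), sqrt( 17), sqrt(17), 36 *sqrt( 11)/11 , 50, 85,93 ]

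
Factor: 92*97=8924= 2^2 *23^1*97^1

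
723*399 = 288477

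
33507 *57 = 1909899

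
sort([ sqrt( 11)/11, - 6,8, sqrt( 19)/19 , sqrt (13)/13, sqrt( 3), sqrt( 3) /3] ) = [ - 6,sqrt( 19) /19,sqrt( 13) /13, sqrt( 11 ) /11, sqrt(3)/3,sqrt( 3), 8 ]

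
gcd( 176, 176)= 176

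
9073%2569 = 1366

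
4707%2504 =2203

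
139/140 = 139/140 = 0.99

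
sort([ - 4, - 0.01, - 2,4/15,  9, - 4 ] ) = [ - 4, - 4, - 2, - 0.01,4/15, 9 ]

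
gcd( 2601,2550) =51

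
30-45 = - 15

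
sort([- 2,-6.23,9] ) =[ - 6.23 , - 2, 9] 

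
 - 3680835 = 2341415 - 6022250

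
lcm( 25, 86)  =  2150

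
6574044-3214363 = 3359681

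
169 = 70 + 99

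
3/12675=1/4225 =0.00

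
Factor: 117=3^2 * 13^1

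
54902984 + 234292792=289195776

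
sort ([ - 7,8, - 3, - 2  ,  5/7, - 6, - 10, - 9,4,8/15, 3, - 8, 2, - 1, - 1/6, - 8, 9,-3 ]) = [ - 10, - 9,-8, - 8, - 7, - 6,  -  3, - 3, - 2, - 1, - 1/6,8/15, 5/7, 2, 3,4,  8,9]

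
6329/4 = 6329/4 = 1582.25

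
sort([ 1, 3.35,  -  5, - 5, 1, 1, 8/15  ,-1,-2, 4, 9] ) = [ - 5, - 5, - 2, - 1, 8/15 , 1,1, 1, 3.35, 4,9]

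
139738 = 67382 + 72356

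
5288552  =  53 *99784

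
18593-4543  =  14050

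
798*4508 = 3597384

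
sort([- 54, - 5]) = [-54, -5 ] 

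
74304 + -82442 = -8138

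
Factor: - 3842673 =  - 3^1 *47^1 * 27253^1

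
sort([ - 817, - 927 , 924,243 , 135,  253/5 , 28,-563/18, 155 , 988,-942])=[ - 942 ,  -  927,-817, - 563/18,28, 253/5,135 , 155, 243 , 924 , 988 ] 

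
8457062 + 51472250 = 59929312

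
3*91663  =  274989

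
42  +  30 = 72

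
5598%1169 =922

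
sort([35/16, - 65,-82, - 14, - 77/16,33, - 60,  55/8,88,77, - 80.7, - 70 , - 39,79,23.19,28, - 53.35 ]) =[ - 82, - 80.7,  -  70, - 65, - 60,-53.35, - 39, - 14, - 77/16, 35/16,55/8 , 23.19,  28,33,77,79, 88]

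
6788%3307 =174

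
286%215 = 71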